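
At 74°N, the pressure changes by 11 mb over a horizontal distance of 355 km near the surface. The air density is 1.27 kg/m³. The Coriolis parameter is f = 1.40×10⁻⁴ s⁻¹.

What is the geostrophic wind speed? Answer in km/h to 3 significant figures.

62.7 km/h

Pressure gradient: |∂P/∂n| = 1100 Pa / 355000 m = 3.10×10⁻³ Pa/m
Geostrophic balance (pressure-gradient force = Coriolis force):
V_g = (1/(fρ)) |∂P/∂n| = 3.10×10⁻³ / (1.40×10⁻⁴ × 1.27) = 17.4 m/s
Converting: 17.4 m/s × 3.6 = 62.7 km/h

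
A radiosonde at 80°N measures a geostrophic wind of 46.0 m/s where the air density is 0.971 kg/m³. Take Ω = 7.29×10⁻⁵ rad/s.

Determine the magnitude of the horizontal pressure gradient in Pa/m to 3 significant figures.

6.41×10⁻³ Pa/m

Coriolis parameter at 80°N:
f = 2Ω sin φ = 2 × 7.29×10⁻⁵ × sin 80° = 1.44×10⁻⁴ s⁻¹
Geostrophic balance rearranged: |∂P/∂n| = f ρ V_g
|∂P/∂n| = 1.44×10⁻⁴ × 0.971 × 46.0 = 6.41×10⁻³ Pa/m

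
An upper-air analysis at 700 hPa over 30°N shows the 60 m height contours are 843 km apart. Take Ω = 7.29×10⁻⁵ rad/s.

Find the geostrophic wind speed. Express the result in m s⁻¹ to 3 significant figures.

9.58 m s⁻¹

Coriolis parameter at 30°N:
f = 2Ω sin φ = 2 × 7.29×10⁻⁵ × sin 30° = 7.29×10⁻⁵ s⁻¹
Height gradient: |∂Z/∂n| = 60 m / 843000 m = 7.12×10⁻⁵
On a pressure surface, geostrophic balance gives V_g = (g/f)|∂Z/∂n|:
V_g = 9.81 × 7.12×10⁻⁵ / 7.29×10⁻⁵ = 9.58 m/s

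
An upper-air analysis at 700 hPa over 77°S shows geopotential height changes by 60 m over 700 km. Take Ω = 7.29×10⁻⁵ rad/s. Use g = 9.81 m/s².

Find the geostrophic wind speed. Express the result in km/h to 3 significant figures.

21.3 km/h

Coriolis parameter at 77°S:
f = 2Ω sin φ = 2 × 7.29×10⁻⁵ × sin 77° = 1.42×10⁻⁴ s⁻¹
Height gradient: |∂Z/∂n| = 60 m / 700000 m = 8.57×10⁻⁵
On a pressure surface, geostrophic balance gives V_g = (g/f)|∂Z/∂n|:
V_g = 9.81 × 8.57×10⁻⁵ / 1.42×10⁻⁴ = 5.92 m/s
Converting: 5.92 m/s × 3.6 = 21.3 km/h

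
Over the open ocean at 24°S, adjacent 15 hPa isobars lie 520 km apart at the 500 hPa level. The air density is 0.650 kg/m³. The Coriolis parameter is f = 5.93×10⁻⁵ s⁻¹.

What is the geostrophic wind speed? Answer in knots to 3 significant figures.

Pressure gradient: |∂P/∂n| = 1500 Pa / 520000 m = 2.88×10⁻³ Pa/m
Geostrophic balance (pressure-gradient force = Coriolis force):
V_g = (1/(fρ)) |∂P/∂n| = 2.88×10⁻³ / (5.93×10⁻⁵ × 0.650) = 74.8 m/s
Converting: 74.8 m/s × 1.944 = 145 knots

145 knots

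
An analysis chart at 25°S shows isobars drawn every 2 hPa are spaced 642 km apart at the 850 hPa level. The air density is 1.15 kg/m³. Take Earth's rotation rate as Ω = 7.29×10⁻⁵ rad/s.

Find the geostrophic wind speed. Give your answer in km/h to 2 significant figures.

16 km/h

Coriolis parameter at 25°S:
f = 2Ω sin φ = 2 × 7.29×10⁻⁵ × sin 25° = 6.16×10⁻⁵ s⁻¹
Pressure gradient: |∂P/∂n| = 200 Pa / 642000 m = 3.12×10⁻⁴ Pa/m
Geostrophic balance (pressure-gradient force = Coriolis force):
V_g = (1/(fρ)) |∂P/∂n| = 3.12×10⁻⁴ / (6.16×10⁻⁵ × 1.15) = 4.40 m/s
Converting: 4.40 m/s × 3.6 = 16 km/h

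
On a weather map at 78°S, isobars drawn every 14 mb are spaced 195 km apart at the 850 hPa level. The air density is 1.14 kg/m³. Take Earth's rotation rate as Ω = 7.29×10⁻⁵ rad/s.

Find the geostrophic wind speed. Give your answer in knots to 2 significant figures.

86 knots

Coriolis parameter at 78°S:
f = 2Ω sin φ = 2 × 7.29×10⁻⁵ × sin 78° = 1.43×10⁻⁴ s⁻¹
Pressure gradient: |∂P/∂n| = 1400 Pa / 195000 m = 7.18×10⁻³ Pa/m
Geostrophic balance (pressure-gradient force = Coriolis force):
V_g = (1/(fρ)) |∂P/∂n| = 7.18×10⁻³ / (1.43×10⁻⁴ × 1.14) = 44.2 m/s
Converting: 44.2 m/s × 1.944 = 86 knots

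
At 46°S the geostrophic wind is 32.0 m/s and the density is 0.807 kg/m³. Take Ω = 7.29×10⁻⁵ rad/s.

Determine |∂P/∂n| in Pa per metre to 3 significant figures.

Coriolis parameter at 46°S:
f = 2Ω sin φ = 2 × 7.29×10⁻⁵ × sin 46° = 1.05×10⁻⁴ s⁻¹
Geostrophic balance rearranged: |∂P/∂n| = f ρ V_g
|∂P/∂n| = 1.05×10⁻⁴ × 0.807 × 32.0 = 2.71×10⁻³ Pa/m

2.71×10⁻³ Pa/m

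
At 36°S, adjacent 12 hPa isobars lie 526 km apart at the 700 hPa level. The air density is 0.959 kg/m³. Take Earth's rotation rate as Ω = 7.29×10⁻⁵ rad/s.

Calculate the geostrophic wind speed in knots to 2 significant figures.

54 knots

Coriolis parameter at 36°S:
f = 2Ω sin φ = 2 × 7.29×10⁻⁵ × sin 36° = 8.57×10⁻⁵ s⁻¹
Pressure gradient: |∂P/∂n| = 1200 Pa / 526000 m = 2.28×10⁻³ Pa/m
Geostrophic balance (pressure-gradient force = Coriolis force):
V_g = (1/(fρ)) |∂P/∂n| = 2.28×10⁻³ / (8.57×10⁻⁵ × 0.959) = 27.8 m/s
Converting: 27.8 m/s × 1.944 = 54 knots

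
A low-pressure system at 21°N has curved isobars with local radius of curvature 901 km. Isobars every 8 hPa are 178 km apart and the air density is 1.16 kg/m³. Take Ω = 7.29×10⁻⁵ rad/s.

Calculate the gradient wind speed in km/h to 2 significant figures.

Coriolis parameter at 21°N:
f = 2Ω sin φ = 2 × 7.29×10⁻⁵ × sin 21° = 5.23×10⁻⁵ s⁻¹
Pressure gradient: |∂P/∂n| = 800 Pa / 178000 m = 4.49×10⁻³ Pa/m
Geostrophic speed: V_g = |∂P/∂n|/(fρ) = 4.49×10⁻³/(5.23×10⁻⁵ × 1.16) = 74.2 m/s
Around a low, centrifugal force acts outward with Coriolis, so pressure-gradient force balances both:
(1/ρ)|∂P/∂n| = fV + V²/R  →  V² + fR·V − fR·V_g = 0
With fR = 5.23×10⁻⁵ × 901×10³ m = 47.1 m/s:
V = [−fR + √((fR)² + 4 fR V_g)]/2 = [−47.1 + √(47.1² + 4×47.1×74.2)]/2 = 40.1 m/s
Subgeostrophic (V < V_g = 74.2 m/s), as expected around a low.
Converting: 40.1 m/s × 3.6 = 140 km/h

140 km/h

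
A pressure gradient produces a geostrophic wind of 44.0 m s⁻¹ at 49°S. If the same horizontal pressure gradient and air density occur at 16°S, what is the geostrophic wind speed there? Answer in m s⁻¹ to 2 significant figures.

120 m s⁻¹

With the same pressure gradient and density, V_g ∝ 1/f ∝ 1/sin φ.
V₂ = V₁ · sin φ₁ / sin φ₂ = 44.0 × sin 49° / sin 16°
V₂ = 44.0 × 0.7547/0.2756 = 120 m s⁻¹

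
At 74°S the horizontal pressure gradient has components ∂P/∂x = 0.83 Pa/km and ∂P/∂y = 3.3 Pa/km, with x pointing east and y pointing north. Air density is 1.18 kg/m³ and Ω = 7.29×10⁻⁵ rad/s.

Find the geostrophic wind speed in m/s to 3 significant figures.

20.6 m/s

Coriolis parameter at 74°S:
f = 2Ω sin φ = 2 × 7.29×10⁻⁵ × sin 74° = 1.40×10⁻⁴ s⁻¹
In the Southern Hemisphere f is negative: f = −1.40×10⁻⁴ s⁻¹.
Component geostrophic relations (x east, y north):
u_g = −(1/(fρ)) ∂P/∂y,  v_g = (1/(fρ)) ∂P/∂x
u_g = −(3.3×10⁻³)/(−1.40×10⁻⁴ × 1.18) = 20.0 m/s;  v_g = (0.83×10⁻³)/(−1.40×10⁻⁴ × 1.18) = −5.02 m/s
|V_g| = √(u_g² + v_g²) = 20.6 m/s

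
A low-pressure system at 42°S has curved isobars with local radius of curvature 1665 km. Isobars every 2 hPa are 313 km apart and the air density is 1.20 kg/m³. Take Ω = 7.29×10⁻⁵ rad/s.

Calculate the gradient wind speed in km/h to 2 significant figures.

19 km/h

Coriolis parameter at 42°S:
f = 2Ω sin φ = 2 × 7.29×10⁻⁵ × sin 42° = 9.76×10⁻⁵ s⁻¹
Pressure gradient: |∂P/∂n| = 200 Pa / 313000 m = 6.39×10⁻⁴ Pa/m
Geostrophic speed: V_g = |∂P/∂n|/(fρ) = 6.39×10⁻⁴/(9.76×10⁻⁵ × 1.20) = 5.46 m/s
Around a low, centrifugal force acts outward with Coriolis, so pressure-gradient force balances both:
(1/ρ)|∂P/∂n| = fV + V²/R  →  V² + fR·V − fR·V_g = 0
With fR = 9.76×10⁻⁵ × 1665×10³ m = 162 m/s:
V = [−fR + √((fR)² + 4 fR V_g)]/2 = [−162 + √(162² + 4×162×5.46)]/2 = 5.29 m/s
Subgeostrophic (V < V_g = 5.46 m/s), as expected around a low.
Converting: 5.29 m/s × 3.6 = 19 km/h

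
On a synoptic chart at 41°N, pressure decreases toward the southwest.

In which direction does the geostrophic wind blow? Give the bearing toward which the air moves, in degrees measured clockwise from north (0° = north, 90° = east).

315°

The pressure-gradient force points toward the southwest (bearing 225°).
Geostrophic balance: in the Northern Hemisphere the Coriolis force deflects motion to the right, so the geostrophic wind blows 90° to the right of the pressure-gradient force (low pressure on the left).
Rotating 225° by 90° clockwise gives 315° — the wind blows toward the northwest.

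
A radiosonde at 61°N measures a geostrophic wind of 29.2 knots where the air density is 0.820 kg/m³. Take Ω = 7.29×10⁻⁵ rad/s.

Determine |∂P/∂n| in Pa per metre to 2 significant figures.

Coriolis parameter at 61°N:
f = 2Ω sin φ = 2 × 7.29×10⁻⁵ × sin 61° = 1.28×10⁻⁴ s⁻¹
Wind speed in SI: 29.2 knots = 15.0 m/s
Geostrophic balance rearranged: |∂P/∂n| = f ρ V_g
|∂P/∂n| = 1.28×10⁻⁴ × 0.820 × 15.0 = 1.57×10⁻³ Pa/m

1.6×10⁻³ Pa/m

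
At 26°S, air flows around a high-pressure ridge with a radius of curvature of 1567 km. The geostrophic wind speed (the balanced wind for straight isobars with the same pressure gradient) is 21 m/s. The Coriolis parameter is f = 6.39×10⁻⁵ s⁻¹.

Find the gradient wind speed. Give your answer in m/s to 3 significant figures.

30.0 m/s

Around a high, pressure-gradient force acts outward with centrifugal, so Coriolis balances both:
fV = (1/ρ)|∂P/∂n| + V²/R  →  V² − fR·V + fR·V_g = 0
With fR = 6.39×10⁻⁵ × 1567×10³ m = 100 m/s:
V = [fR − √((fR)² − 4 fR V_g)]/2 = [100 − √(100² − 4×100×21)]/2 = 30 m/s
Supergeostrophic (V > V_g = 21 m/s), as expected around a high.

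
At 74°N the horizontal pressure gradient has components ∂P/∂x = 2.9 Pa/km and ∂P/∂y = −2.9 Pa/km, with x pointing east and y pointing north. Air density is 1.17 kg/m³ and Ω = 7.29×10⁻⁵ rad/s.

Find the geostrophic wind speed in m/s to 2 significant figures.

25 m/s

Coriolis parameter at 74°N:
f = 2Ω sin φ = 2 × 7.29×10⁻⁵ × sin 74° = 1.40×10⁻⁴ s⁻¹
Component geostrophic relations (x east, y north):
u_g = −(1/(fρ)) ∂P/∂y,  v_g = (1/(fρ)) ∂P/∂x
u_g = −(−2.9×10⁻³)/(1.40×10⁻⁴ × 1.17) = 17.7 m/s;  v_g = (2.9×10⁻³)/(1.40×10⁻⁴ × 1.17) = 17.7 m/s
|V_g| = √(u_g² + v_g²) = 25.0 m/s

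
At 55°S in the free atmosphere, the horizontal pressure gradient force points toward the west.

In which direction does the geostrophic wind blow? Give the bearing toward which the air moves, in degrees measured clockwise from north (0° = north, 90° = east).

180°

The pressure-gradient force points toward the west (bearing 270°).
Geostrophic balance: in the Southern Hemisphere the Coriolis force deflects motion to the left, so the geostrophic wind blows 90° to the left of the pressure-gradient force (low pressure on the right).
Rotating 270° by 90° counterclockwise gives 180° — the wind blows toward the south.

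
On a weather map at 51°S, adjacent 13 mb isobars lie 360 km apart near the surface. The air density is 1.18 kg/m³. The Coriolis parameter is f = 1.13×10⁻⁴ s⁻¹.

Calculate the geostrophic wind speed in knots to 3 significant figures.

52.6 knots

Pressure gradient: |∂P/∂n| = 1300 Pa / 360000 m = 3.61×10⁻³ Pa/m
Geostrophic balance (pressure-gradient force = Coriolis force):
V_g = (1/(fρ)) |∂P/∂n| = 3.61×10⁻³ / (1.13×10⁻⁴ × 1.18) = 27.1 m/s
Converting: 27.1 m/s × 1.944 = 52.6 knots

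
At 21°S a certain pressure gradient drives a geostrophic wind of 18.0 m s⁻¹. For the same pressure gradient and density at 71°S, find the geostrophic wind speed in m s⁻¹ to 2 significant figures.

6.8 m s⁻¹

With the same pressure gradient and density, V_g ∝ 1/f ∝ 1/sin φ.
V₂ = V₁ · sin φ₁ / sin φ₂ = 18.0 × sin 21° / sin 71°
V₂ = 18.0 × 0.3584/0.9455 = 6.8 m s⁻¹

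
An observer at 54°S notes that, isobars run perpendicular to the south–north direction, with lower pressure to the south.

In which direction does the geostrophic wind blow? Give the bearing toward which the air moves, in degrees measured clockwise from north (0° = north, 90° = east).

The pressure-gradient force points toward the south (bearing 180°).
Geostrophic balance: in the Southern Hemisphere the Coriolis force deflects motion to the left, so the geostrophic wind blows 90° to the left of the pressure-gradient force (low pressure on the right).
Rotating 180° by 90° counterclockwise gives 090° — the wind blows toward the east.

090°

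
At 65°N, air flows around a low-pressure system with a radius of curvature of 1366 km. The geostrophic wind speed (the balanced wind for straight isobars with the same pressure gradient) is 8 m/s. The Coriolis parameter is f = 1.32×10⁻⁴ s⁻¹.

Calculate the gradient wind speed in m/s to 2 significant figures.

7.7 m/s

Around a low, centrifugal force acts outward with Coriolis, so pressure-gradient force balances both:
(1/ρ)|∂P/∂n| = fV + V²/R  →  V² + fR·V − fR·V_g = 0
With fR = 1.32×10⁻⁴ × 1366×10³ m = 180 m/s:
V = [−fR + √((fR)² + 4 fR V_g)]/2 = [−180 + √(180² + 4×180×8)]/2 = 7.67 m/s
Subgeostrophic (V < V_g = 8 m/s), as expected around a low.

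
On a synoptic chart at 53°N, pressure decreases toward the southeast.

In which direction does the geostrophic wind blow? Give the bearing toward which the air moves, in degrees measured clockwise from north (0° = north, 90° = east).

The pressure-gradient force points toward the southeast (bearing 135°).
Geostrophic balance: in the Northern Hemisphere the Coriolis force deflects motion to the right, so the geostrophic wind blows 90° to the right of the pressure-gradient force (low pressure on the left).
Rotating 135° by 90° clockwise gives 225° — the wind blows toward the southwest.

225°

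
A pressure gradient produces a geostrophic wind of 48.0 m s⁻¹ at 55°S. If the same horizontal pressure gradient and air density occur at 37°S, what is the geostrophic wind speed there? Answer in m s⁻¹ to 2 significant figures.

65 m s⁻¹

With the same pressure gradient and density, V_g ∝ 1/f ∝ 1/sin φ.
V₂ = V₁ · sin φ₁ / sin φ₂ = 48.0 × sin 55° / sin 37°
V₂ = 48.0 × 0.8192/0.6018 = 65 m s⁻¹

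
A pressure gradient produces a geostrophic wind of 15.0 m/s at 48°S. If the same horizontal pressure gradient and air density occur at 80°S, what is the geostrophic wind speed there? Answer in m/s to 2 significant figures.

11 m/s

With the same pressure gradient and density, V_g ∝ 1/f ∝ 1/sin φ.
V₂ = V₁ · sin φ₁ / sin φ₂ = 15.0 × sin 48° / sin 80°
V₂ = 15.0 × 0.7431/0.9848 = 11 m/s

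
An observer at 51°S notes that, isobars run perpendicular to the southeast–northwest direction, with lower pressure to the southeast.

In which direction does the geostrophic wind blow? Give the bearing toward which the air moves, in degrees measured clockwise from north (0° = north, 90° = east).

The pressure-gradient force points toward the southeast (bearing 135°).
Geostrophic balance: in the Southern Hemisphere the Coriolis force deflects motion to the left, so the geostrophic wind blows 90° to the left of the pressure-gradient force (low pressure on the right).
Rotating 135° by 90° counterclockwise gives 045° — the wind blows toward the northeast.

045°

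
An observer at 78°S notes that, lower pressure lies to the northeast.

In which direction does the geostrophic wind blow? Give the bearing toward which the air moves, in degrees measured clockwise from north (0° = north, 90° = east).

315°

The pressure-gradient force points toward the northeast (bearing 045°).
Geostrophic balance: in the Southern Hemisphere the Coriolis force deflects motion to the left, so the geostrophic wind blows 90° to the left of the pressure-gradient force (low pressure on the right).
Rotating 045° by 90° counterclockwise gives 315° — the wind blows toward the northwest.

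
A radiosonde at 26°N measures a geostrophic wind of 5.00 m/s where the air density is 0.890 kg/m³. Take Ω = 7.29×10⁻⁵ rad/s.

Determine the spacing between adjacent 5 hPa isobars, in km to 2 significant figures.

Coriolis parameter at 26°N:
f = 2Ω sin φ = 2 × 7.29×10⁻⁵ × sin 26° = 6.39×10⁻⁵ s⁻¹
Geostrophic balance rearranged: |∂P/∂n| = f ρ V_g
|∂P/∂n| = 6.39×10⁻⁵ × 0.890 × 5.00 = 2.84×10⁻⁴ Pa/m
Isobar spacing: Δn = ΔP/|∂P/∂n| = 500 Pa / 2.84×10⁻⁴ Pa/m = 1757966 m ≈ 1800 km

1800 km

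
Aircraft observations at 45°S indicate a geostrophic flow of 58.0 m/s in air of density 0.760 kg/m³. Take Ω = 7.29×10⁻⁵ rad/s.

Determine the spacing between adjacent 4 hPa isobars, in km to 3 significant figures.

88.0 km

Coriolis parameter at 45°S:
f = 2Ω sin φ = 2 × 7.29×10⁻⁵ × sin 45° = 1.03×10⁻⁴ s⁻¹
Geostrophic balance rearranged: |∂P/∂n| = f ρ V_g
|∂P/∂n| = 1.03×10⁻⁴ × 0.760 × 58.0 = 4.54×10⁻³ Pa/m
Isobar spacing: Δn = ΔP/|∂P/∂n| = 400 Pa / 4.54×10⁻³ Pa/m = 88019 m ≈ 88.0 km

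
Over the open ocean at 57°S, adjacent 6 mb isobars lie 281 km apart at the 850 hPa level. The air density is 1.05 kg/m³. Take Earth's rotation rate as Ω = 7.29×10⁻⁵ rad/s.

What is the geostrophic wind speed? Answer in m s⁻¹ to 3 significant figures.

Coriolis parameter at 57°S:
f = 2Ω sin φ = 2 × 7.29×10⁻⁵ × sin 57° = 1.22×10⁻⁴ s⁻¹
Pressure gradient: |∂P/∂n| = 600 Pa / 281000 m = 2.14×10⁻³ Pa/m
Geostrophic balance (pressure-gradient force = Coriolis force):
V_g = (1/(fρ)) |∂P/∂n| = 2.14×10⁻³ / (1.22×10⁻⁴ × 1.05) = 16.6 m/s

16.6 m s⁻¹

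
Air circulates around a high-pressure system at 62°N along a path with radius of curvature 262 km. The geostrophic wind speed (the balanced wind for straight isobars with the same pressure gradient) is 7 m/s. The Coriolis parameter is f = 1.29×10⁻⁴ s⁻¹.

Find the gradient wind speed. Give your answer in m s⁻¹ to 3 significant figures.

Around a high, pressure-gradient force acts outward with centrifugal, so Coriolis balances both:
fV = (1/ρ)|∂P/∂n| + V²/R  →  V² − fR·V + fR·V_g = 0
With fR = 1.29×10⁻⁴ × 262×10³ m = 33.8 m/s:
V = [fR − √((fR)² − 4 fR V_g)]/2 = [33.8 − √(33.8² − 4×33.8×7)]/2 = 9.9 m/s
Supergeostrophic (V > V_g = 7 m/s), as expected around a high.

9.90 m s⁻¹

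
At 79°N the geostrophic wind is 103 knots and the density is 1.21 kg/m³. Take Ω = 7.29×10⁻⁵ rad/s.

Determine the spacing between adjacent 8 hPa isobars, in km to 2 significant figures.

Coriolis parameter at 79°N:
f = 2Ω sin φ = 2 × 7.29×10⁻⁵ × sin 79° = 1.43×10⁻⁴ s⁻¹
Wind speed in SI: 103 knots = 53.0 m/s
Geostrophic balance rearranged: |∂P/∂n| = f ρ V_g
|∂P/∂n| = 1.43×10⁻⁴ × 1.21 × 53.0 = 9.18×10⁻³ Pa/m
Isobar spacing: Δn = ΔP/|∂P/∂n| = 800 Pa / 9.18×10⁻³ Pa/m = 87182 m ≈ 87 km

87 km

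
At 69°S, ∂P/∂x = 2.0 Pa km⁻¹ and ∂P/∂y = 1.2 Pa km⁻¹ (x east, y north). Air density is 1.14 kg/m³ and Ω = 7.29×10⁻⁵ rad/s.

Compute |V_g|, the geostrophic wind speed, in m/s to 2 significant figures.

Coriolis parameter at 69°S:
f = 2Ω sin φ = 2 × 7.29×10⁻⁵ × sin 69° = 1.36×10⁻⁴ s⁻¹
In the Southern Hemisphere f is negative: f = −1.36×10⁻⁴ s⁻¹.
Component geostrophic relations (x east, y north):
u_g = −(1/(fρ)) ∂P/∂y,  v_g = (1/(fρ)) ∂P/∂x
u_g = −(1.2×10⁻³)/(−1.36×10⁻⁴ × 1.14) = 7.73 m/s;  v_g = (2.0×10⁻³)/(−1.36×10⁻⁴ × 1.14) = −12.9 m/s
|V_g| = √(u_g² + v_g²) = 15.0 m/s

15 m/s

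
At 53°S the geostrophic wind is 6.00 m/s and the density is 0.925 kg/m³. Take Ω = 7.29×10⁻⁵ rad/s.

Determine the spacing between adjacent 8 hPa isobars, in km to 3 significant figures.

1240 km

Coriolis parameter at 53°S:
f = 2Ω sin φ = 2 × 7.29×10⁻⁵ × sin 53° = 1.16×10⁻⁴ s⁻¹
Geostrophic balance rearranged: |∂P/∂n| = f ρ V_g
|∂P/∂n| = 1.16×10⁻⁴ × 0.925 × 6.00 = 6.46×10⁻⁴ Pa/m
Isobar spacing: Δn = ΔP/|∂P/∂n| = 800 Pa / 6.46×10⁻⁴ Pa/m = 1237915 m ≈ 1240 km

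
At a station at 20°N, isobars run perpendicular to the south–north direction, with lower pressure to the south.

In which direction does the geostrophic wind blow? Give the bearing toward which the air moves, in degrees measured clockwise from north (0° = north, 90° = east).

The pressure-gradient force points toward the south (bearing 180°).
Geostrophic balance: in the Northern Hemisphere the Coriolis force deflects motion to the right, so the geostrophic wind blows 90° to the right of the pressure-gradient force (low pressure on the left).
Rotating 180° by 90° clockwise gives 270° — the wind blows toward the west.

270°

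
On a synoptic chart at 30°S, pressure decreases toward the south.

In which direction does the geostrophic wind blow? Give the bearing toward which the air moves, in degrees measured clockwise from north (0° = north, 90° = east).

090°

The pressure-gradient force points toward the south (bearing 180°).
Geostrophic balance: in the Southern Hemisphere the Coriolis force deflects motion to the left, so the geostrophic wind blows 90° to the left of the pressure-gradient force (low pressure on the right).
Rotating 180° by 90° counterclockwise gives 090° — the wind blows toward the east.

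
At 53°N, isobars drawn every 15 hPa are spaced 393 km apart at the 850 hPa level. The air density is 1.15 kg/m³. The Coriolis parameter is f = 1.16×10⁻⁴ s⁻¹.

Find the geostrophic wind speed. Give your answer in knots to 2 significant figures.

Pressure gradient: |∂P/∂n| = 1500 Pa / 393000 m = 3.82×10⁻³ Pa/m
Geostrophic balance (pressure-gradient force = Coriolis force):
V_g = (1/(fρ)) |∂P/∂n| = 3.82×10⁻³ / (1.16×10⁻⁴ × 1.15) = 28.6 m/s
Converting: 28.6 m/s × 1.944 = 56 knots

56 knots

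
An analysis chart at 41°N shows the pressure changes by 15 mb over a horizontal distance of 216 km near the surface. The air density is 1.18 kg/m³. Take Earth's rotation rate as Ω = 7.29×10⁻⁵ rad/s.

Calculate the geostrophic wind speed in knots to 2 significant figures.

Coriolis parameter at 41°N:
f = 2Ω sin φ = 2 × 7.29×10⁻⁵ × sin 41° = 9.57×10⁻⁵ s⁻¹
Pressure gradient: |∂P/∂n| = 1500 Pa / 216000 m = 6.94×10⁻³ Pa/m
Geostrophic balance (pressure-gradient force = Coriolis force):
V_g = (1/(fρ)) |∂P/∂n| = 6.94×10⁻³ / (9.57×10⁻⁵ × 1.18) = 61.5 m/s
Converting: 61.5 m/s × 1.944 = 120 knots

120 knots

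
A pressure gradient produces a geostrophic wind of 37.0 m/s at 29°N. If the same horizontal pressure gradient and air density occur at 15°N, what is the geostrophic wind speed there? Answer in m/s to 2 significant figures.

69 m/s

With the same pressure gradient and density, V_g ∝ 1/f ∝ 1/sin φ.
V₂ = V₁ · sin φ₁ / sin φ₂ = 37.0 × sin 29° / sin 15°
V₂ = 37.0 × 0.4848/0.2588 = 69 m/s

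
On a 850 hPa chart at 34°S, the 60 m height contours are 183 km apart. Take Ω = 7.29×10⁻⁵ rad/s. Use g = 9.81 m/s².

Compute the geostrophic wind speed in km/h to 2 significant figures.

140 km/h

Coriolis parameter at 34°S:
f = 2Ω sin φ = 2 × 7.29×10⁻⁵ × sin 34° = 8.15×10⁻⁵ s⁻¹
Height gradient: |∂Z/∂n| = 60 m / 183000 m = 3.28×10⁻⁴
On a pressure surface, geostrophic balance gives V_g = (g/f)|∂Z/∂n|:
V_g = 9.81 × 3.28×10⁻⁴ / 8.15×10⁻⁵ = 39.5 m/s
Converting: 39.5 m/s × 3.6 = 140 km/h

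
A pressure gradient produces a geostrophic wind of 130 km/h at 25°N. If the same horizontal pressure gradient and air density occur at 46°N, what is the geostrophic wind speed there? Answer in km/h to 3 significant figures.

76.4 km/h

With the same pressure gradient and density, V_g ∝ 1/f ∝ 1/sin φ.
V₂ = V₁ · sin φ₁ / sin φ₂ = 130 × sin 25° / sin 46°
V₂ = 130 × 0.4226/0.7193 = 76.4 km/h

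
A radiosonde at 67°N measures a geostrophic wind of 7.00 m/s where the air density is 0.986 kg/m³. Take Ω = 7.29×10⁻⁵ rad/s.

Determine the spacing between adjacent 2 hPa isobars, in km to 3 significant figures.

216 km

Coriolis parameter at 67°N:
f = 2Ω sin φ = 2 × 7.29×10⁻⁵ × sin 67° = 1.34×10⁻⁴ s⁻¹
Geostrophic balance rearranged: |∂P/∂n| = f ρ V_g
|∂P/∂n| = 1.34×10⁻⁴ × 0.986 × 7.00 = 9.26×10⁻⁴ Pa/m
Isobar spacing: Δn = ΔP/|∂P/∂n| = 200 Pa / 9.26×10⁻⁴ Pa/m = 215909 m ≈ 216 km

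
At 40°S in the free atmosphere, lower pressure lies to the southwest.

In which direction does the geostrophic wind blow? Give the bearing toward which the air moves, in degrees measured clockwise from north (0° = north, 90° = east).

The pressure-gradient force points toward the southwest (bearing 225°).
Geostrophic balance: in the Southern Hemisphere the Coriolis force deflects motion to the left, so the geostrophic wind blows 90° to the left of the pressure-gradient force (low pressure on the right).
Rotating 225° by 90° counterclockwise gives 135° — the wind blows toward the southeast.

135°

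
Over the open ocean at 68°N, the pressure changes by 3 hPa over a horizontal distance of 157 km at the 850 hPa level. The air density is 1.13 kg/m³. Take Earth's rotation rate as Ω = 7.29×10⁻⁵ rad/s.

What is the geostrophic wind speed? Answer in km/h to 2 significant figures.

Coriolis parameter at 68°N:
f = 2Ω sin φ = 2 × 7.29×10⁻⁵ × sin 68° = 1.35×10⁻⁴ s⁻¹
Pressure gradient: |∂P/∂n| = 300 Pa / 157000 m = 1.91×10⁻³ Pa/m
Geostrophic balance (pressure-gradient force = Coriolis force):
V_g = (1/(fρ)) |∂P/∂n| = 1.91×10⁻³ / (1.35×10⁻⁴ × 1.13) = 12.5 m/s
Converting: 12.5 m/s × 3.6 = 45 km/h

45 km/h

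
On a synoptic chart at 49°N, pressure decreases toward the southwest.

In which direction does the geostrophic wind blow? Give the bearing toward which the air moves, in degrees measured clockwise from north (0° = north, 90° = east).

315°

The pressure-gradient force points toward the southwest (bearing 225°).
Geostrophic balance: in the Northern Hemisphere the Coriolis force deflects motion to the right, so the geostrophic wind blows 90° to the right of the pressure-gradient force (low pressure on the left).
Rotating 225° by 90° clockwise gives 315° — the wind blows toward the northwest.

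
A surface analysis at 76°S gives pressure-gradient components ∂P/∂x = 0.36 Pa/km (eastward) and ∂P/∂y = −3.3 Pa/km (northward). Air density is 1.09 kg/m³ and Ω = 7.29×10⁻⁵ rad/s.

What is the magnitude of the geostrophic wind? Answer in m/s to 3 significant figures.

Coriolis parameter at 76°S:
f = 2Ω sin φ = 2 × 7.29×10⁻⁵ × sin 76° = 1.41×10⁻⁴ s⁻¹
In the Southern Hemisphere f is negative: f = −1.41×10⁻⁴ s⁻¹.
Component geostrophic relations (x east, y north):
u_g = −(1/(fρ)) ∂P/∂y,  v_g = (1/(fρ)) ∂P/∂x
u_g = −(−3.3×10⁻³)/(−1.41×10⁻⁴ × 1.09) = −21.4 m/s;  v_g = (0.36×10⁻³)/(−1.41×10⁻⁴ × 1.09) = −2.33 m/s
|V_g| = √(u_g² + v_g²) = 21.5 m/s

21.5 m/s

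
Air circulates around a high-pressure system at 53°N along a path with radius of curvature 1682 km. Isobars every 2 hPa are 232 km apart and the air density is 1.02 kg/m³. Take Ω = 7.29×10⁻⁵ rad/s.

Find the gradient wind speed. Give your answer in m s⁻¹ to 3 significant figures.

Coriolis parameter at 53°N:
f = 2Ω sin φ = 2 × 7.29×10⁻⁵ × sin 53° = 1.16×10⁻⁴ s⁻¹
Pressure gradient: |∂P/∂n| = 200 Pa / 232000 m = 8.62×10⁻⁴ Pa/m
Geostrophic speed: V_g = |∂P/∂n|/(fρ) = 8.62×10⁻⁴/(1.16×10⁻⁴ × 1.02) = 7.26 m/s
Around a high, pressure-gradient force acts outward with centrifugal, so Coriolis balances both:
fV = (1/ρ)|∂P/∂n| + V²/R  →  V² − fR·V + fR·V_g = 0
With fR = 1.16×10⁻⁴ × 1682×10³ m = 196 m/s:
V = [fR − √((fR)² − 4 fR V_g)]/2 = [196 − √(196² − 4×196×7.26)]/2 = 7.55 m/s
Supergeostrophic (V > V_g = 7.26 m/s), as expected around a high.

7.55 m s⁻¹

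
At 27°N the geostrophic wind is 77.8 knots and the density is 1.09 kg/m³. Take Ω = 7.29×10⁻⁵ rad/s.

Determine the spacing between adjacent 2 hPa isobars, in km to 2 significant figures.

69 km

Coriolis parameter at 27°N:
f = 2Ω sin φ = 2 × 7.29×10⁻⁵ × sin 27° = 6.62×10⁻⁵ s⁻¹
Wind speed in SI: 77.8 knots = 40.0 m/s
Geostrophic balance rearranged: |∂P/∂n| = f ρ V_g
|∂P/∂n| = 6.62×10⁻⁵ × 1.09 × 40.0 = 2.89×10⁻³ Pa/m
Isobar spacing: Δn = ΔP/|∂P/∂n| = 200 Pa / 2.89×10⁻³ Pa/m = 69260 m ≈ 69 km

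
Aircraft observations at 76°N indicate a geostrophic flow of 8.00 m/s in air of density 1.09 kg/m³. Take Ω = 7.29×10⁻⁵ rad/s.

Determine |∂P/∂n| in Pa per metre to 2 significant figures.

Coriolis parameter at 76°N:
f = 2Ω sin φ = 2 × 7.29×10⁻⁵ × sin 76° = 1.41×10⁻⁴ s⁻¹
Geostrophic balance rearranged: |∂P/∂n| = f ρ V_g
|∂P/∂n| = 1.41×10⁻⁴ × 1.09 × 8.00 = 1.23×10⁻³ Pa/m

1.2×10⁻³ Pa/m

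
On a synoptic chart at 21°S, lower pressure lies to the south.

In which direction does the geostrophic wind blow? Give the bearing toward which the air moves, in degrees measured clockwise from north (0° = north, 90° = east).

090°

The pressure-gradient force points toward the south (bearing 180°).
Geostrophic balance: in the Southern Hemisphere the Coriolis force deflects motion to the left, so the geostrophic wind blows 90° to the left of the pressure-gradient force (low pressure on the right).
Rotating 180° by 90° counterclockwise gives 090° — the wind blows toward the east.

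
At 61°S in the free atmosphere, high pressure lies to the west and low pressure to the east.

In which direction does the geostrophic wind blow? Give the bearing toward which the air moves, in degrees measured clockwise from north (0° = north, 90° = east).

The pressure-gradient force points toward the east (bearing 090°).
Geostrophic balance: in the Southern Hemisphere the Coriolis force deflects motion to the left, so the geostrophic wind blows 90° to the left of the pressure-gradient force (low pressure on the right).
Rotating 090° by 90° counterclockwise gives 000° — the wind blows toward the north.

000°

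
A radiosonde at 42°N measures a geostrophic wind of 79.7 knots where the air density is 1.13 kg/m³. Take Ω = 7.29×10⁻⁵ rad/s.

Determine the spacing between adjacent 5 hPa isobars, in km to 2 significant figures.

110 km

Coriolis parameter at 42°N:
f = 2Ω sin φ = 2 × 7.29×10⁻⁵ × sin 42° = 9.76×10⁻⁵ s⁻¹
Wind speed in SI: 79.7 knots = 41.0 m/s
Geostrophic balance rearranged: |∂P/∂n| = f ρ V_g
|∂P/∂n| = 9.76×10⁻⁵ × 1.13 × 41.0 = 4.52×10⁻³ Pa/m
Isobar spacing: Δn = ΔP/|∂P/∂n| = 500 Pa / 4.52×10⁻³ Pa/m = 110618 m ≈ 110 km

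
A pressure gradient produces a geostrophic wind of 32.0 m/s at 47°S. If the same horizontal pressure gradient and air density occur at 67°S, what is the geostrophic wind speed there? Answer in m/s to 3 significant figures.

With the same pressure gradient and density, V_g ∝ 1/f ∝ 1/sin φ.
V₂ = V₁ · sin φ₁ / sin φ₂ = 32.0 × sin 47° / sin 67°
V₂ = 32.0 × 0.7314/0.9205 = 25.4 m/s

25.4 m/s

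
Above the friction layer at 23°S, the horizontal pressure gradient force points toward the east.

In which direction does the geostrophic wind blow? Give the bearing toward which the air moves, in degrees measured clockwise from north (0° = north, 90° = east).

The pressure-gradient force points toward the east (bearing 090°).
Geostrophic balance: in the Southern Hemisphere the Coriolis force deflects motion to the left, so the geostrophic wind blows 90° to the left of the pressure-gradient force (low pressure on the right).
Rotating 090° by 90° counterclockwise gives 000° — the wind blows toward the north.

000°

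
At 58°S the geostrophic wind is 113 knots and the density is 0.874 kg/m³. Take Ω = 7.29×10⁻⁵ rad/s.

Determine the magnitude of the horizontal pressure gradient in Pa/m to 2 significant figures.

6.3×10⁻³ Pa/m

Coriolis parameter at 58°S:
f = 2Ω sin φ = 2 × 7.29×10⁻⁵ × sin 58° = 1.24×10⁻⁴ s⁻¹
Wind speed in SI: 113 knots = 58.1 m/s
Geostrophic balance rearranged: |∂P/∂n| = f ρ V_g
|∂P/∂n| = 1.24×10⁻⁴ × 0.874 × 58.1 = 6.28×10⁻³ Pa/m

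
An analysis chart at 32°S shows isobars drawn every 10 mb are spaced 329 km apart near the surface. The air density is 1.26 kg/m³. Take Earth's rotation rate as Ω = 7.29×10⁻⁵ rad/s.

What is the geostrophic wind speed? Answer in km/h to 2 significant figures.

110 km/h

Coriolis parameter at 32°S:
f = 2Ω sin φ = 2 × 7.29×10⁻⁵ × sin 32° = 7.73×10⁻⁵ s⁻¹
Pressure gradient: |∂P/∂n| = 1000 Pa / 329000 m = 3.04×10⁻³ Pa/m
Geostrophic balance (pressure-gradient force = Coriolis force):
V_g = (1/(fρ)) |∂P/∂n| = 3.04×10⁻³ / (7.73×10⁻⁵ × 1.26) = 31.2 m/s
Converting: 31.2 m/s × 3.6 = 110 km/h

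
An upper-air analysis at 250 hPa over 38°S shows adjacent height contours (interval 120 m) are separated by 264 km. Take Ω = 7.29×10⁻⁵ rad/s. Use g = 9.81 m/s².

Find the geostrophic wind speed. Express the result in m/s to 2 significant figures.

50 m/s

Coriolis parameter at 38°S:
f = 2Ω sin φ = 2 × 7.29×10⁻⁵ × sin 38° = 8.98×10⁻⁵ s⁻¹
Height gradient: |∂Z/∂n| = 120 m / 264000 m = 4.55×10⁻⁴
On a pressure surface, geostrophic balance gives V_g = (g/f)|∂Z/∂n|:
V_g = 9.81 × 4.55×10⁻⁴ / 8.98×10⁻⁵ = 49.7 m/s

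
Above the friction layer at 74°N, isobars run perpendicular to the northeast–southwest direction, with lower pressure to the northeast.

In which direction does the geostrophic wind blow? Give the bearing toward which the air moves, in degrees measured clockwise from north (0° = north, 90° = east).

135°

The pressure-gradient force points toward the northeast (bearing 045°).
Geostrophic balance: in the Northern Hemisphere the Coriolis force deflects motion to the right, so the geostrophic wind blows 90° to the right of the pressure-gradient force (low pressure on the left).
Rotating 045° by 90° clockwise gives 135° — the wind blows toward the southeast.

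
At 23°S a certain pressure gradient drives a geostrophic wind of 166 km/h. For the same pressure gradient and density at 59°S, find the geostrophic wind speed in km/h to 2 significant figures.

76 km/h

With the same pressure gradient and density, V_g ∝ 1/f ∝ 1/sin φ.
V₂ = V₁ · sin φ₁ / sin φ₂ = 166 × sin 23° / sin 59°
V₂ = 166 × 0.3907/0.8572 = 76 km/h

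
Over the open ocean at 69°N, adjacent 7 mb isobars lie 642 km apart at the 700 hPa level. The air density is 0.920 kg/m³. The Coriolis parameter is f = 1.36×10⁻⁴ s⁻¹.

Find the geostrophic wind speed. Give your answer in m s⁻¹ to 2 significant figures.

Pressure gradient: |∂P/∂n| = 700 Pa / 642000 m = 1.09×10⁻³ Pa/m
Geostrophic balance (pressure-gradient force = Coriolis force):
V_g = (1/(fρ)) |∂P/∂n| = 1.09×10⁻³ / (1.36×10⁻⁴ × 0.920) = 8.71 m/s

8.7 m s⁻¹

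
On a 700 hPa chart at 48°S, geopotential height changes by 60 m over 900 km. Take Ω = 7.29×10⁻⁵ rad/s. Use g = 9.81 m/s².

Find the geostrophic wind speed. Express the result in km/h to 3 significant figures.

Coriolis parameter at 48°S:
f = 2Ω sin φ = 2 × 7.29×10⁻⁵ × sin 48° = 1.08×10⁻⁴ s⁻¹
Height gradient: |∂Z/∂n| = 60 m / 900000 m = 6.67×10⁻⁵
On a pressure surface, geostrophic balance gives V_g = (g/f)|∂Z/∂n|:
V_g = 9.81 × 6.67×10⁻⁵ / 1.08×10⁻⁴ = 6.04 m/s
Converting: 6.04 m/s × 3.6 = 21.7 km/h

21.7 km/h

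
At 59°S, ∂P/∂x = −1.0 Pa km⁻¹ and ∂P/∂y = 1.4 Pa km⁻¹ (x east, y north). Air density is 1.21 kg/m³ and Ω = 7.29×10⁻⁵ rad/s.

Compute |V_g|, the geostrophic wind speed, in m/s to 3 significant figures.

Coriolis parameter at 59°S:
f = 2Ω sin φ = 2 × 7.29×10⁻⁵ × sin 59° = 1.25×10⁻⁴ s⁻¹
In the Southern Hemisphere f is negative: f = −1.25×10⁻⁴ s⁻¹.
Component geostrophic relations (x east, y north):
u_g = −(1/(fρ)) ∂P/∂y,  v_g = (1/(fρ)) ∂P/∂x
u_g = −(1.4×10⁻³)/(−1.25×10⁻⁴ × 1.21) = 9.26 m/s;  v_g = (−1.0×10⁻³)/(−1.25×10⁻⁴ × 1.21) = 6.61 m/s
|V_g| = √(u_g² + v_g²) = 11.4 m/s

11.4 m/s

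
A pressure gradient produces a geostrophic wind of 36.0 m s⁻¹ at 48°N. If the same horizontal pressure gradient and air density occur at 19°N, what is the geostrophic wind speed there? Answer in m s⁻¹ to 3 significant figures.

With the same pressure gradient and density, V_g ∝ 1/f ∝ 1/sin φ.
V₂ = V₁ · sin φ₁ / sin φ₂ = 36.0 × sin 48° / sin 19°
V₂ = 36.0 × 0.7431/0.3256 = 82.2 m s⁻¹

82.2 m s⁻¹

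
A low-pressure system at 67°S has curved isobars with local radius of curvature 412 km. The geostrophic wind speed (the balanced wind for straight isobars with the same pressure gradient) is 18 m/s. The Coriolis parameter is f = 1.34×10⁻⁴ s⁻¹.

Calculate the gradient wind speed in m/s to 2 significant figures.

Around a low, centrifugal force acts outward with Coriolis, so pressure-gradient force balances both:
(1/ρ)|∂P/∂n| = fV + V²/R  →  V² + fR·V − fR·V_g = 0
With fR = 1.34×10⁻⁴ × 412×10³ m = 55.2 m/s:
V = [−fR + √((fR)² + 4 fR V_g)]/2 = [−55.2 + √(55.2² + 4×55.2×18)]/2 = 14.3 m/s
Subgeostrophic (V < V_g = 18 m/s), as expected around a low.

14 m/s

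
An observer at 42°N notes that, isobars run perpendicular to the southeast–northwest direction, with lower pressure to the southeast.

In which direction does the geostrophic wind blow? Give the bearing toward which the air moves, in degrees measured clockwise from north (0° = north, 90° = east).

The pressure-gradient force points toward the southeast (bearing 135°).
Geostrophic balance: in the Northern Hemisphere the Coriolis force deflects motion to the right, so the geostrophic wind blows 90° to the right of the pressure-gradient force (low pressure on the left).
Rotating 135° by 90° clockwise gives 225° — the wind blows toward the southwest.

225°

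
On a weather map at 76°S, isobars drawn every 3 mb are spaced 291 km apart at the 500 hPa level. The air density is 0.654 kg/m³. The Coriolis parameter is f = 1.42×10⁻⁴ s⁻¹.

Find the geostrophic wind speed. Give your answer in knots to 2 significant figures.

Pressure gradient: |∂P/∂n| = 300 Pa / 291000 m = 1.03×10⁻³ Pa/m
Geostrophic balance (pressure-gradient force = Coriolis force):
V_g = (1/(fρ)) |∂P/∂n| = 1.03×10⁻³ / (1.42×10⁻⁴ × 0.654) = 11.1 m/s
Converting: 11.1 m/s × 1.944 = 22 knots

22 knots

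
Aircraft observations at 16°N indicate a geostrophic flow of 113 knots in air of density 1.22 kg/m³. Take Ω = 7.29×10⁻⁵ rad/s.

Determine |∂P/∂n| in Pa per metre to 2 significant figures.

Coriolis parameter at 16°N:
f = 2Ω sin φ = 2 × 7.29×10⁻⁵ × sin 16° = 4.02×10⁻⁵ s⁻¹
Wind speed in SI: 113 knots = 58.1 m/s
Geostrophic balance rearranged: |∂P/∂n| = f ρ V_g
|∂P/∂n| = 4.02×10⁻⁵ × 1.22 × 58.1 = 2.85×10⁻³ Pa/m

2.9×10⁻³ Pa/m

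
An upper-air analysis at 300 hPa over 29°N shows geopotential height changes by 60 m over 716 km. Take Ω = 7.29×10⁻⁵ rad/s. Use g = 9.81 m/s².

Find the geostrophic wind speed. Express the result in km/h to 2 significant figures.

Coriolis parameter at 29°N:
f = 2Ω sin φ = 2 × 7.29×10⁻⁵ × sin 29° = 7.07×10⁻⁵ s⁻¹
Height gradient: |∂Z/∂n| = 60 m / 716000 m = 8.38×10⁻⁵
On a pressure surface, geostrophic balance gives V_g = (g/f)|∂Z/∂n|:
V_g = 9.81 × 8.38×10⁻⁵ / 7.07×10⁻⁵ = 11.6 m/s
Converting: 11.6 m/s × 3.6 = 42 km/h

42 km/h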